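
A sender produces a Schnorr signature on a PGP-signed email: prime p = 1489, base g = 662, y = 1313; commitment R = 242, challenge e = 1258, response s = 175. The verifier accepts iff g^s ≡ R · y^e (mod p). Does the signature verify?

g^s mod p:
662^2 = 438244 ≡ 478
662^4 ≡ 478^2 = 228484 ≡ 667
662^8 ≡ 667^2 = 444889 ≡ 1167
662^16 ≡ 1167^2 = 1361889 ≡ 943
662^32 ≡ 943^2 = 889249 ≡ 316
662^64 ≡ 316^2 = 99856 ≡ 93
662^128 ≡ 93^2 = 8649 ≡ 1204
175 = 128 + 32 + 8 + 4 + 2 + 1, so 662^175 ≡ 1204·316·1167·667·478·662 ≡ 108 (mod 1489)
R · y^e mod p:
1313^2 = 1723969 ≡ 1196
1313^4 ≡ 1196^2 = 1430416 ≡ 976
1313^8 ≡ 976^2 = 952576 ≡ 1105
1313^16 ≡ 1105^2 = 1221025 ≡ 45
1313^32 ≡ 45^2 = 2025 ≡ 536
1313^64 ≡ 536^2 = 287296 ≡ 1408
1313^128 ≡ 1408^2 = 1982464 ≡ 605
1313^256 ≡ 605^2 = 366025 ≡ 1220
1313^512 ≡ 1220^2 = 1488400 ≡ 889
1313^1024 ≡ 889^2 = 790321 ≡ 1151
1258 = 1024 + 128 + 64 + 32 + 8 + 2, so 1313^1258 ≡ 1151·605·1408·536·1105·1196 ≡ 98 (mod 1489)
242·98 = 23716 ≡ 1381 (mod 1489)
108 ≠ 1381; the check fails.

does not verify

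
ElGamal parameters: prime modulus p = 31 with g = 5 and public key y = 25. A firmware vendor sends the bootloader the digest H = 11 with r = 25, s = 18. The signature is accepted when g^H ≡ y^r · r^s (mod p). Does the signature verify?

verifies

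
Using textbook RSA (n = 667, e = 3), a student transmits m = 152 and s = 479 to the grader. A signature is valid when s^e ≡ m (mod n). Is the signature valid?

Squares mod 667: s^1≡479, s^2≡660
3 = 2 + 1, so s^3 ≡ 660·479 ≡ 649 (mod 667)
649 ≠ 152, so verification fails.

invalid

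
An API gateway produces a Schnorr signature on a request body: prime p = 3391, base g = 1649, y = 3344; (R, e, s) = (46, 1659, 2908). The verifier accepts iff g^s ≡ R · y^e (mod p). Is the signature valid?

invalid

g^s mod p:
Squares mod 3391: 1649^1≡1649, 1649^2≡3010, 1649^4≡2739, 1649^8≡1229, 1649^16≡1446, 1649^32≡2060, 1649^64≡1459, 1649^128≡2524, 1649^256≡2278, 1649^512≡1054, 1649^1024≡2059, 1649^2048≡731
2908 = 2048 + 512 + 256 + 64 + 16 + 8 + 4, so 1649^2908 ≡ 731·1054·2278·1459·1446·1229·2739 ≡ 3314 (mod 3391)
R · y^e mod p:
Squares mod 3391: 3344^1≡3344, 3344^2≡2209, 3344^4≡32, 3344^8≡1024, 3344^16≡757, 3344^32≡3361, 3344^64≡900, 3344^128≡2942, 3344^256≡1532, 3344^512≡452, 3344^1024≡844
1659 = 1024 + 512 + 64 + 32 + 16 + 8 + 2 + 1, so 3344^1659 ≡ 844·452·900·3361·757·1024·2209·3344 ≡ 1805 (mod 3391)
46·1805 = 83030 ≡ 1646 (mod 3391)
3314 ≠ 1646; the check fails.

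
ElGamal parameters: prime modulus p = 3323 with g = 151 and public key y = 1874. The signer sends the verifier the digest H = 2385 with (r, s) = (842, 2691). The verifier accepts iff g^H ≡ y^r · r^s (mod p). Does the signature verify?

verifies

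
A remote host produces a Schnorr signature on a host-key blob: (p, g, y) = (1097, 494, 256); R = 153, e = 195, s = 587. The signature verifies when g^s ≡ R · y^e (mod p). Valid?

g^s mod p:
Squares mod 1097: 494^1≡494, 494^2≡502, 494^4≡791, 494^8≡391, 494^16≡398, 494^32≡436, 494^64≡315, 494^128≡495, 494^256≡394, 494^512≡559
587 = 512 + 64 + 8 + 2 + 1, so 494^587 ≡ 559·315·391·502·494 ≡ 163 (mod 1097)
R · y^e mod p:
Squares mod 1097: 256^1≡256, 256^2≡813, 256^4≡575, 256^8≡428, 256^16≡1082, 256^32≡225, 256^64≡163, 256^128≡241
195 = 128 + 64 + 2 + 1, so 256^195 ≡ 241·163·813·256 ≡ 589 (mod 1097)
153·589 = 90117 ≡ 163 (mod 1097)
163 ≡ 163 (mod 1097); signature holds.

yes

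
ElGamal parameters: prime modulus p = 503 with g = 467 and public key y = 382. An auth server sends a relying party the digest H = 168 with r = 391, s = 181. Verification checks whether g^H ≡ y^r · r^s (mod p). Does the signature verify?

does not verify

Left side g^H mod p:
467^2 = 218089 ≡ 290
467^4 ≡ 290^2 = 84100 ≡ 99
467^8 ≡ 99^2 = 9801 ≡ 244
467^16 ≡ 244^2 = 59536 ≡ 182
467^32 ≡ 182^2 = 33124 ≡ 429
467^64 ≡ 429^2 = 184041 ≡ 446
467^128 ≡ 446^2 = 198916 ≡ 231
168 = 128 + 32 + 8, so 467^168 ≡ 231·429·244 ≡ 443 (mod 503)
Right side y^r · r^s mod p:
382^2 = 145924 ≡ 54
382^4 ≡ 54^2 = 2916 ≡ 401
382^8 ≡ 401^2 = 160801 ≡ 344
382^16 ≡ 344^2 = 118336 ≡ 131
382^32 ≡ 131^2 = 17161 ≡ 59
382^64 ≡ 59^2 = 3481 ≡ 463
382^128 ≡ 463^2 = 214369 ≡ 91
382^256 ≡ 91^2 = 8281 ≡ 233
391 = 256 + 128 + 4 + 2 + 1, so 382^391 ≡ 233·91·401·54·382 ≡ 467 (mod 503)
391^2 = 152881 ≡ 472
391^4 ≡ 472^2 = 222784 ≡ 458
391^8 ≡ 458^2 = 209764 ≡ 13
391^16 ≡ 13^2 = 169
391^32 ≡ 169^2 = 28561 ≡ 393
391^64 ≡ 393^2 = 154449 ≡ 28
391^128 ≡ 28^2 = 784 ≡ 281
181 = 128 + 32 + 16 + 4 + 1, so 391^181 ≡ 281·393·169·458·391 ≡ 159 (mod 503)
467·159 = 74253 ≡ 312 (mod 503)
443 ≠ 312, so verification fails.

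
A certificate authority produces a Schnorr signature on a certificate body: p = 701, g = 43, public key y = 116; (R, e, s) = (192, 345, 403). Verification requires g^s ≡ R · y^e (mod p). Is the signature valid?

invalid

g^s mod p:
Squares mod 701: 43^1≡43, 43^2≡447, 43^4≡24, 43^8≡576, 43^16≡203, 43^32≡551, 43^64≡68, 43^128≡418, 43^256≡175
403 = 256 + 128 + 16 + 2 + 1, so 43^403 ≡ 175·418·203·447·43 ≡ 28 (mod 701)
R · y^e mod p:
Squares mod 701: 116^1≡116, 116^2≡137, 116^4≡543, 116^8≡429, 116^16≡379, 116^32≡637, 116^64≡591, 116^128≡183, 116^256≡542
345 = 256 + 64 + 16 + 8 + 1, so 116^345 ≡ 542·591·379·429·116 ≡ 323 (mod 701)
192·323 = 62016 ≡ 328 (mod 701)
28 ≠ 328; the check fails.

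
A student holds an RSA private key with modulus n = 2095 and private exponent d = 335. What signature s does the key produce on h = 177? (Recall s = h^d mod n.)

Squares mod 2095: h^1≡177, h^2≡1999, h^4≡836, h^8≡1261, h^16≡16, h^32≡256, h^64≡591, h^128≡1511, h^256≡1666
335 = 256 + 64 + 8 + 4 + 2 + 1, so h^335 ≡ 1666·591·1261·836·1999·177 ≡ 1298 (mod 2095)

1298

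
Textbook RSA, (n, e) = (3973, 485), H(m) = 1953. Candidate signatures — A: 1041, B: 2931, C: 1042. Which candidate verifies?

C

Candidate A: Squares mod 3973: 1041^1≡1041, 1041^2≡3025, 1041^4≡806, 1041^8≡2037, 1041^16≡1557, 1041^32≡719, 1041^64≡471, 1041^128≡3326, 1041^256≡1444; 485 = 256 + 128 + 64 + 32 + 4 + 1, so 1041^485 ≡ 1444·3326·471·719·806·1041 ≡ 791 (mod 3973)
Candidate B: Squares mod 3973: 2931^1≡2931, 2931^2≡1135, 2931^4≡973, 2931^8≡1155, 2931^16≡3070, 2931^32≡944, 2931^64≡1184, 2931^128≡3360, 2931^256≡2307; 485 = 256 + 128 + 64 + 32 + 4 + 1, so 2931^485 ≡ 2307·3360·1184·944·973·2931 ≡ 2020 (mod 3973)
Candidate C: Squares mod 3973: 1042^1≡1042, 1042^2≡1135, 1042^4≡973, 1042^8≡1155, 1042^16≡3070, 1042^32≡944, 1042^64≡1184, 1042^128≡3360, 1042^256≡2307; 485 = 256 + 128 + 64 + 32 + 4 + 1, so 1042^485 ≡ 2307·3360·1184·944·973·1042 ≡ 1953 (mod 3973)
  → matches H(m) = 1953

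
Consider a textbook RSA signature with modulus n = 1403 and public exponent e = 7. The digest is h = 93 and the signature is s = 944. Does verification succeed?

s^7 mod 1403 = 93
s^7 mod 1403 = 93 matches h.

passes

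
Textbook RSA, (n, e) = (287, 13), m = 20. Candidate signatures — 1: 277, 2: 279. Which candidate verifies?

Candidate 1: Squares mod 287: 277^1≡277, 277^2≡100, 277^4≡242, 277^8≡16; 13 = 8 + 4 + 1, so 277^13 ≡ 16·242·277 ≡ 25 (mod 287)
Candidate 2: Squares mod 287: 279^1≡279, 279^2≡64, 279^4≡78, 279^8≡57; 13 = 8 + 4 + 1, so 279^13 ≡ 57·78·279 ≡ 20 (mod 287)
  → matches m = 20

2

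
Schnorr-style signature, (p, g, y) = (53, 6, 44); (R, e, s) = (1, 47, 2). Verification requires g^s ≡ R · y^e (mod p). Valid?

g^s mod p:
Squares mod 53: 6^1≡6, 6^2≡36
6^2 ≡ 36 (mod 53)
R · y^e mod p:
Squares mod 53: 44^1≡44, 44^2≡28, 44^4≡42, 44^8≡15, 44^16≡13, 44^32≡10
47 = 32 + 8 + 4 + 2 + 1, so 44^47 ≡ 10·15·42·28·44 ≡ 15 (mod 53)
1·15 = 15 ≡ 15 (mod 53)
36 ≠ 15; the check fails.

no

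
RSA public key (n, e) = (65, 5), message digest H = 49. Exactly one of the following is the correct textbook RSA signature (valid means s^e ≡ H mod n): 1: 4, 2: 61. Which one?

1

Candidate 1: 4^2 = 16; 4^4 ≡ 16^2 = 256 ≡ 61; 5 = 4 + 1, so 4^5 ≡ 61·4 ≡ 49 (mod 65)
  → matches H = 49
Candidate 2: 61^2 = 3721 ≡ 16; 61^4 ≡ 16^2 = 256 ≡ 61; 5 = 4 + 1, so 61^5 ≡ 61·61 ≡ 16 (mod 65)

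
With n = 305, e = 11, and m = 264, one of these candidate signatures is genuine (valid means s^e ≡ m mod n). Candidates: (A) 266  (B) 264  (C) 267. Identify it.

B

Candidate A: 266^11 mod 305 = 286
Candidate B: 264^11 mod 305 = 264
  → matches m = 264
Candidate C: 267^11 mod 305 = 38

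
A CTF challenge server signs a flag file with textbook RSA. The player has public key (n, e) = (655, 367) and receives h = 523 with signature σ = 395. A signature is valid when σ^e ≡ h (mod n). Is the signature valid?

invalid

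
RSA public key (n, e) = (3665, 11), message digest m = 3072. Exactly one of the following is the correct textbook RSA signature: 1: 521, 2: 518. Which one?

2

Candidate 1: 521^2 = 271441 ≡ 231; 521^4 ≡ 231^2 = 53361 ≡ 2051; 521^8 ≡ 2051^2 = 4206601 ≡ 2846; 11 = 8 + 2 + 1, so 521^11 ≡ 2846·231·521 ≡ 2706 (mod 3665)
Candidate 2: 518^2 = 268324 ≡ 779; 518^4 ≡ 779^2 = 606841 ≡ 2116; 518^8 ≡ 2116^2 = 4477456 ≡ 2491; 11 = 8 + 2 + 1, so 518^11 ≡ 2491·779·518 ≡ 3072 (mod 3665)
  → matches m = 3072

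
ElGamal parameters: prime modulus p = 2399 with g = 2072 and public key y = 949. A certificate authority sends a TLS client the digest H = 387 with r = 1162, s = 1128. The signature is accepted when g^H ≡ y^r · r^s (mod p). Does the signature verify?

does not verify

Left side g^H mod p:
2072^2 = 4293184 ≡ 1373
2072^4 ≡ 1373^2 = 1885129 ≡ 1914
2072^8 ≡ 1914^2 = 3663396 ≡ 123
2072^16 ≡ 123^2 = 15129 ≡ 735
2072^32 ≡ 735^2 = 540225 ≡ 450
2072^64 ≡ 450^2 = 202500 ≡ 984
2072^128 ≡ 984^2 = 968256 ≡ 1459
2072^256 ≡ 1459^2 = 2128681 ≡ 768
387 = 256 + 128 + 2 + 1, so 2072^387 ≡ 768·1459·1373·2072 ≡ 691 (mod 2399)
Right side y^r · r^s mod p:
949^2 = 900601 ≡ 976
949^4 ≡ 976^2 = 952576 ≡ 173
949^8 ≡ 173^2 = 29929 ≡ 1141
949^16 ≡ 1141^2 = 1301881 ≡ 1623
949^32 ≡ 1623^2 = 2634129 ≡ 27
949^64 ≡ 27^2 = 729
949^128 ≡ 729^2 = 531441 ≡ 1262
949^256 ≡ 1262^2 = 1592644 ≡ 2107
949^512 ≡ 2107^2 = 4439449 ≡ 1299
949^1024 ≡ 1299^2 = 1687401 ≡ 904
1162 = 1024 + 128 + 8 + 2, so 949^1162 ≡ 904·1262·1141·976 ≡ 1704 (mod 2399)
1162^2 = 1350244 ≡ 2006
1162^4 ≡ 2006^2 = 4024036 ≡ 913
1162^8 ≡ 913^2 = 833569 ≡ 1116
1162^16 ≡ 1116^2 = 1245456 ≡ 375
1162^32 ≡ 375^2 = 140625 ≡ 1483
1162^64 ≡ 1483^2 = 2199289 ≡ 1805
1162^128 ≡ 1805^2 = 3258025 ≡ 183
1162^256 ≡ 183^2 = 33489 ≡ 2302
1162^512 ≡ 2302^2 = 5299204 ≡ 2212
1162^1024 ≡ 2212^2 = 4892944 ≡ 1383
1128 = 1024 + 64 + 32 + 8, so 1162^1128 ≡ 1383·1805·1483·1116 ≡ 1730 (mod 2399)
1704·1730 = 2947920 ≡ 1948 (mod 2399)
691 ≠ 1948, so verification fails.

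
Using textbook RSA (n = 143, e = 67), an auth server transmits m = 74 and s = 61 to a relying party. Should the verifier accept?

s^2 ≡ 61^2 = 3721 ≡ 3
s^4 ≡ 3^2 = 9
s^8 ≡ 9^2 = 81
s^16 ≡ 81^2 = 6561 ≡ 126
s^32 ≡ 126^2 = 15876 ≡ 3
s^64 ≡ 3^2 = 9
67 = 64 + 2 + 1, so s^67 ≡ 9·3·61 ≡ 74 (mod 143)
s^67 mod 143 = 74 matches m.

accept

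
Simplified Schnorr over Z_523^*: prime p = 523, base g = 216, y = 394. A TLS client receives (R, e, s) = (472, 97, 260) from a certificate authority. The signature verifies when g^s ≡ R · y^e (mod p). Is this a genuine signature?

g^s mod p:
Squares mod 523: 216^1≡216, 216^2≡109, 216^4≡375, 216^8≡461, 216^16≡183, 216^32≡17, 216^64≡289, 216^128≡364, 216^256≡177
260 = 256 + 4, so 216^260 ≡ 177·375 ≡ 477 (mod 523)
R · y^e mod p:
Squares mod 523: 394^1≡394, 394^2≡428, 394^4≡134, 394^8≡174, 394^16≡465, 394^32≡226, 394^64≡345
97 = 64 + 32 + 1, so 394^97 ≡ 345·226·394 ≡ 206 (mod 523)
472·206 = 97232 ≡ 477 (mod 523)
477 ≡ 477 (mod 523); signature holds.

genuine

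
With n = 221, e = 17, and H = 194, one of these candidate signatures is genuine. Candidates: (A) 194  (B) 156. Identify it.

A

Candidate A: 194^2 = 37636 ≡ 66; 194^4 ≡ 66^2 = 4356 ≡ 157; 194^8 ≡ 157^2 = 24649 ≡ 118; 194^16 ≡ 118^2 = 13924 ≡ 1; 17 = 16 + 1, so 194^17 ≡ 1·194 ≡ 194 (mod 221)
  → matches H = 194
Candidate B: 156^2 = 24336 ≡ 26; 156^4 ≡ 26^2 = 676 ≡ 13; 156^8 ≡ 13^2 = 169; 156^16 ≡ 169^2 = 28561 ≡ 52; 17 = 16 + 1, so 156^17 ≡ 52·156 ≡ 156 (mod 221)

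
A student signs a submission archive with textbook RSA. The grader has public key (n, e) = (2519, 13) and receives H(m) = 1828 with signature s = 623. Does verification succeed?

s^2 ≡ 623^2 = 388129 ≡ 203
s^4 ≡ 203^2 = 41209 ≡ 905
s^8 ≡ 905^2 = 819025 ≡ 350
13 = 8 + 4 + 1, so s^13 ≡ 350·905·623 ≡ 1828 (mod 2519)
Since 1828 equals the digest 1828, verification succeeds.

passes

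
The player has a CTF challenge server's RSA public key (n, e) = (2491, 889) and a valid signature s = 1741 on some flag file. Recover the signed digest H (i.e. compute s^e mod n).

2265

s^2 ≡ 1741^2 = 3031081 ≡ 2025
s^4 ≡ 2025^2 = 4100625 ≡ 439
s^8 ≡ 439^2 = 192721 ≡ 914
s^16 ≡ 914^2 = 835396 ≡ 911
s^32 ≡ 911^2 = 829921 ≡ 418
s^64 ≡ 418^2 = 174724 ≡ 354
s^128 ≡ 354^2 = 125316 ≡ 766
s^256 ≡ 766^2 = 586756 ≡ 1371
s^512 ≡ 1371^2 = 1879641 ≡ 1427
889 = 512 + 256 + 64 + 32 + 16 + 8 + 1, so s^889 ≡ 1427·1371·354·418·911·914·1741 ≡ 2265 (mod 2491)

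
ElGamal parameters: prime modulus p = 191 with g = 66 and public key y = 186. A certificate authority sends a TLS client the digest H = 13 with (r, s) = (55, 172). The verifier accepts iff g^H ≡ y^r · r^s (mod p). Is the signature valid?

invalid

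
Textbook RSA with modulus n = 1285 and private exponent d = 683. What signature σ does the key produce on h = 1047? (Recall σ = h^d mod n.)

428

Squares mod 1285: h^1≡1047, h^2≡104, h^4≡536, h^8≡741, h^16≡386, h^32≡1221, h^64≡241, h^128≡256, h^256≡1, h^512≡1
683 = 512 + 128 + 32 + 8 + 2 + 1, so h^683 ≡ 1·256·1221·741·104·1047 ≡ 428 (mod 1285)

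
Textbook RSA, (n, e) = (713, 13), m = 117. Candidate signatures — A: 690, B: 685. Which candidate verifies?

Candidate A: 690^2 = 476100 ≡ 529; 690^4 ≡ 529^2 = 279841 ≡ 345; 690^8 ≡ 345^2 = 119025 ≡ 667; 13 = 8 + 4 + 1, so 690^13 ≡ 667·345·690 ≡ 667 (mod 713)
Candidate B: 685^2 = 469225 ≡ 71; 685^4 ≡ 71^2 = 5041 ≡ 50; 685^8 ≡ 50^2 = 2500 ≡ 361; 13 = 8 + 4 + 1, so 685^13 ≡ 361·50·685 ≡ 117 (mod 713)
  → matches m = 117

B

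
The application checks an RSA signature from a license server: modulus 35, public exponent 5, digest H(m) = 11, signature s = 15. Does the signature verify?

s^2 ≡ 15^2 = 225 ≡ 15
s^4 ≡ 15^2 = 225 ≡ 15
5 = 4 + 1, so s^5 ≡ 15·15 ≡ 15 (mod 35)
s^5 mod 35 = 15, but H(m) = 11.

does not verify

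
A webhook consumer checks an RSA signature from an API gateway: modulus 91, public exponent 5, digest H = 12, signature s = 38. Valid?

s^2 ≡ 38^2 = 1444 ≡ 79
s^4 ≡ 79^2 = 6241 ≡ 53
5 = 4 + 1, so s^5 ≡ 53·38 ≡ 12 (mod 91)
Since 12 equals the digest 12, verification succeeds.

yes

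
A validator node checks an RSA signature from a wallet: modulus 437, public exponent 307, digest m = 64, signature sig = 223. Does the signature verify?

does not verify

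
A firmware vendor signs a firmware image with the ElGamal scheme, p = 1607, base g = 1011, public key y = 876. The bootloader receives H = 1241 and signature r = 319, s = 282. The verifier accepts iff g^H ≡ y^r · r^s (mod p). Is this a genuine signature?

Left side g^H mod p:
1011^2 = 1022121 ≡ 69
1011^4 ≡ 69^2 = 4761 ≡ 1547
1011^8 ≡ 1547^2 = 2393209 ≡ 386
1011^16 ≡ 386^2 = 148996 ≡ 1152
1011^32 ≡ 1152^2 = 1327104 ≡ 1329
1011^64 ≡ 1329^2 = 1766241 ≡ 148
1011^128 ≡ 148^2 = 21904 ≡ 1013
1011^256 ≡ 1013^2 = 1026169 ≡ 903
1011^512 ≡ 903^2 = 815409 ≡ 660
1011^1024 ≡ 660^2 = 435600 ≡ 103
1241 = 1024 + 128 + 64 + 16 + 8 + 1, so 1011^1241 ≡ 103·1013·148·1152·386·1011 ≡ 1082 (mod 1607)
Right side y^r · r^s mod p:
876^2 = 767376 ≡ 837
876^4 ≡ 837^2 = 700569 ≡ 1524
876^8 ≡ 1524^2 = 2322576 ≡ 461
876^16 ≡ 461^2 = 212521 ≡ 397
876^32 ≡ 397^2 = 157609 ≡ 123
876^64 ≡ 123^2 = 15129 ≡ 666
876^128 ≡ 666^2 = 443556 ≡ 24
876^256 ≡ 24^2 = 576
319 = 256 + 32 + 16 + 8 + 4 + 2 + 1, so 876^319 ≡ 576·123·397·461·1524·837·876 ≡ 570 (mod 1607)
319^2 = 101761 ≡ 520
319^4 ≡ 520^2 = 270400 ≡ 424
319^8 ≡ 424^2 = 179776 ≡ 1399
319^16 ≡ 1399^2 = 1957201 ≡ 1482
319^32 ≡ 1482^2 = 2196324 ≡ 1162
319^64 ≡ 1162^2 = 1350244 ≡ 364
319^128 ≡ 364^2 = 132496 ≡ 722
319^256 ≡ 722^2 = 521284 ≡ 616
282 = 256 + 16 + 8 + 2, so 319^282 ≡ 616·1482·1399·520 ≡ 718 (mod 1607)
570·718 = 409260 ≡ 1082 (mod 1607)
1082 ≡ 1082 (mod 1607), so the signature is genuine.

genuine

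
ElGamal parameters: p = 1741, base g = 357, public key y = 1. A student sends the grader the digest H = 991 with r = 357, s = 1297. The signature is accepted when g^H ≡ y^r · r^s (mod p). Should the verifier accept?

accept

Left side g^H mod p:
357^2 = 127449 ≡ 356
357^4 ≡ 356^2 = 126736 ≡ 1384
357^8 ≡ 1384^2 = 1915456 ≡ 356
357^16 ≡ 356^2 = 126736 ≡ 1384
357^32 ≡ 1384^2 = 1915456 ≡ 356
357^64 ≡ 356^2 = 126736 ≡ 1384
357^128 ≡ 1384^2 = 1915456 ≡ 356
357^256 ≡ 356^2 = 126736 ≡ 1384
357^512 ≡ 1384^2 = 1915456 ≡ 356
991 = 512 + 256 + 128 + 64 + 16 + 8 + 4 + 2 + 1, so 357^991 ≡ 356·1384·356·1384·1384·356·1384·356·357 ≡ 357 (mod 1741)
Right side y^r · r^s mod p:
1^2 = 1
1^4 ≡ 1^2 = 1
1^8 ≡ 1^2 = 1
1^16 ≡ 1^2 = 1
1^32 ≡ 1^2 = 1
1^64 ≡ 1^2 = 1
1^128 ≡ 1^2 = 1
1^256 ≡ 1^2 = 1
357 = 256 + 64 + 32 + 4 + 1, so 1^357 ≡ 1·1·1·1·1 ≡ 1 (mod 1741)
357^2 = 127449 ≡ 356
357^4 ≡ 356^2 = 126736 ≡ 1384
357^8 ≡ 1384^2 = 1915456 ≡ 356
357^16 ≡ 356^2 = 126736 ≡ 1384
357^32 ≡ 1384^2 = 1915456 ≡ 356
357^64 ≡ 356^2 = 126736 ≡ 1384
357^128 ≡ 1384^2 = 1915456 ≡ 356
357^256 ≡ 356^2 = 126736 ≡ 1384
357^512 ≡ 1384^2 = 1915456 ≡ 356
357^1024 ≡ 356^2 = 126736 ≡ 1384
1297 = 1024 + 256 + 16 + 1, so 357^1297 ≡ 1384·1384·1384·357 ≡ 357 (mod 1741)
1·357 = 357 ≡ 357 (mod 1741)
357 ≡ 357 (mod 1741), so the signature is genuine.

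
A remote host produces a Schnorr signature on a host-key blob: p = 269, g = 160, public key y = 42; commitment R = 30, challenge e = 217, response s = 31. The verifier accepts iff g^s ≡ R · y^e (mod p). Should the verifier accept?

accept

g^s mod p:
160^2 = 25600 ≡ 45
160^4 ≡ 45^2 = 2025 ≡ 142
160^8 ≡ 142^2 = 20164 ≡ 258
160^16 ≡ 258^2 = 66564 ≡ 121
31 = 16 + 8 + 4 + 2 + 1, so 160^31 ≡ 121·258·142·45·160 ≡ 110 (mod 269)
R · y^e mod p:
42^2 = 1764 ≡ 150
42^4 ≡ 150^2 = 22500 ≡ 173
42^8 ≡ 173^2 = 29929 ≡ 70
42^16 ≡ 70^2 = 4900 ≡ 58
42^32 ≡ 58^2 = 3364 ≡ 136
42^64 ≡ 136^2 = 18496 ≡ 204
42^128 ≡ 204^2 = 41616 ≡ 190
217 = 128 + 64 + 16 + 8 + 1, so 42^217 ≡ 190·204·58·70·42 ≡ 183 (mod 269)
30·183 = 5490 ≡ 110 (mod 269)
110 ≡ 110 (mod 269); signature holds.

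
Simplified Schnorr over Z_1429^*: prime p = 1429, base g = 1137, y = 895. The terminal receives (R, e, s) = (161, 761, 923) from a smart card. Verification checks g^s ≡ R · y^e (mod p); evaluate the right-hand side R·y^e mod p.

895^2 = 801025 ≡ 785
895^4 ≡ 785^2 = 616225 ≡ 326
895^8 ≡ 326^2 = 106276 ≡ 530
895^16 ≡ 530^2 = 280900 ≡ 816
895^32 ≡ 816^2 = 665856 ≡ 1371
895^64 ≡ 1371^2 = 1879641 ≡ 506
895^128 ≡ 506^2 = 256036 ≡ 245
895^256 ≡ 245^2 = 60025 ≡ 7
895^512 ≡ 7^2 = 49
761 = 512 + 128 + 64 + 32 + 16 + 8 + 1, so 895^761 ≡ 49·245·506·1371·816·530·895 ≡ 377 (mod 1429)
R · y^e ≡ 161·377 = 60697 ≡ 679 (mod 1429)

679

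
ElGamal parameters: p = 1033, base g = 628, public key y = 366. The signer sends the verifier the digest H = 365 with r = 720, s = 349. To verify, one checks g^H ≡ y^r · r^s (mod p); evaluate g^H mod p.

Squares mod 1033: 628^1≡628, 628^2≡811, 628^4≡733, 628^8≡129, 628^16≡113, 628^32≡373, 628^64≡707, 628^128≡910, 628^256≡667
365 = 256 + 64 + 32 + 8 + 4 + 1, so 628^365 ≡ 667·707·373·129·733·628 ≡ 930 (mod 1033)

930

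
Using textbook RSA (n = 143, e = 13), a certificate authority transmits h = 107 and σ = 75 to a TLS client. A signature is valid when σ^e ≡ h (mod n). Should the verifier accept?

σ^2 ≡ 75^2 = 5625 ≡ 48
σ^4 ≡ 48^2 = 2304 ≡ 16
σ^8 ≡ 16^2 = 256 ≡ 113
13 = 8 + 4 + 1, so σ^13 ≡ 113·16·75 ≡ 36 (mod 143)
σ^13 mod 143 = 36, but h = 107.

reject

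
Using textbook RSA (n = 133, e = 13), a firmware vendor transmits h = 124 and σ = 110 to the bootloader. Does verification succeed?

passes

Squares mod 133: σ^1≡110, σ^2≡130, σ^4≡9, σ^8≡81
13 = 8 + 4 + 1, so σ^13 ≡ 81·9·110 ≡ 124 (mod 133)
σ^13 mod 133 = 124 matches h.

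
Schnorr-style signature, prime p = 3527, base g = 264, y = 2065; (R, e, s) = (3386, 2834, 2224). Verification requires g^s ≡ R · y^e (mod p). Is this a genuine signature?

g^s mod p:
264^2 = 69696 ≡ 2683
264^4 ≡ 2683^2 = 7198489 ≡ 3409
264^8 ≡ 3409^2 = 11621281 ≡ 3343
264^16 ≡ 3343^2 = 11175649 ≡ 2113
264^32 ≡ 2113^2 = 4464769 ≡ 3114
264^64 ≡ 3114^2 = 9696996 ≡ 1273
264^128 ≡ 1273^2 = 1620529 ≡ 1636
264^256 ≡ 1636^2 = 2676496 ≡ 3030
264^512 ≡ 3030^2 = 9180900 ≡ 119
264^1024 ≡ 119^2 = 14161 ≡ 53
264^2048 ≡ 53^2 = 2809
2224 = 2048 + 128 + 32 + 16, so 264^2224 ≡ 2809·1636·3114·2113 ≡ 2718 (mod 3527)
R · y^e mod p:
2065^2 = 4264225 ≡ 82
2065^4 ≡ 82^2 = 6724 ≡ 3197
2065^8 ≡ 3197^2 = 10220809 ≡ 3090
2065^16 ≡ 3090^2 = 9548100 ≡ 511
2065^32 ≡ 511^2 = 261121 ≡ 123
2065^64 ≡ 123^2 = 15129 ≡ 1021
2065^128 ≡ 1021^2 = 1042441 ≡ 1976
2065^256 ≡ 1976^2 = 3904576 ≡ 187
2065^512 ≡ 187^2 = 34969 ≡ 3226
2065^1024 ≡ 3226^2 = 10407076 ≡ 2426
2065^2048 ≡ 2426^2 = 5885476 ≡ 2440
2834 = 2048 + 512 + 256 + 16 + 2, so 2065^2834 ≡ 2440·3226·187·511·82 ≡ 1364 (mod 3527)
3386·1364 = 4618504 ≡ 1661 (mod 3527)
2718 ≠ 1661; the check fails.

forged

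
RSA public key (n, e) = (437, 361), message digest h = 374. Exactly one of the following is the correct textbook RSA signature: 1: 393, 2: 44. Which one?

Candidate 1: 393^2 = 154449 ≡ 188; 393^4 ≡ 188^2 = 35344 ≡ 384; 393^8 ≡ 384^2 = 147456 ≡ 187; 393^16 ≡ 187^2 = 34969 ≡ 9; 393^32 ≡ 9^2 = 81; 393^64 ≡ 81^2 = 6561 ≡ 6; 393^128 ≡ 6^2 = 36; 393^256 ≡ 36^2 = 1296 ≡ 422; 361 = 256 + 64 + 32 + 8 + 1, so 393^361 ≡ 422·6·81·187·393 ≡ 374 (mod 437)
  → matches h = 374
Candidate 2: 44^2 = 1936 ≡ 188; 44^4 ≡ 188^2 = 35344 ≡ 384; 44^8 ≡ 384^2 = 147456 ≡ 187; 44^16 ≡ 187^2 = 34969 ≡ 9; 44^32 ≡ 9^2 = 81; 44^64 ≡ 81^2 = 6561 ≡ 6; 44^128 ≡ 6^2 = 36; 44^256 ≡ 36^2 = 1296 ≡ 422; 361 = 256 + 64 + 32 + 8 + 1, so 44^361 ≡ 422·6·81·187·44 ≡ 63 (mod 437)

1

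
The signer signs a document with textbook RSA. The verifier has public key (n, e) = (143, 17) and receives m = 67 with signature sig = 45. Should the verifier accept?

sig^2 ≡ 45^2 = 2025 ≡ 23
sig^4 ≡ 23^2 = 529 ≡ 100
sig^8 ≡ 100^2 = 10000 ≡ 133
sig^16 ≡ 133^2 = 17689 ≡ 100
17 = 16 + 1, so sig^17 ≡ 100·45 ≡ 67 (mod 143)
Since 67 equals the digest 67, verification succeeds.

accept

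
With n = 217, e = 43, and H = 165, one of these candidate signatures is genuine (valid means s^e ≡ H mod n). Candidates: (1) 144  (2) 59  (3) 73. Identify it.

Candidate 1: Squares mod 217: 144^1≡144, 144^2≡121, 144^4≡102, 144^8≡205, 144^16≡144, 144^32≡121; 43 = 32 + 8 + 2 + 1, so 144^43 ≡ 121·205·121·144 ≡ 165 (mod 217)
  → matches H = 165
Candidate 2: Squares mod 217: 59^1≡59, 59^2≡9, 59^4≡81, 59^8≡51, 59^16≡214, 59^32≡9; 43 = 32 + 8 + 2 + 1, so 59^43 ≡ 9·51·9·59 ≡ 38 (mod 217)
Candidate 3: Squares mod 217: 73^1≡73, 73^2≡121, 73^4≡102, 73^8≡205, 73^16≡144, 73^32≡121; 43 = 32 + 8 + 2 + 1, so 73^43 ≡ 121·205·121·73 ≡ 52 (mod 217)

1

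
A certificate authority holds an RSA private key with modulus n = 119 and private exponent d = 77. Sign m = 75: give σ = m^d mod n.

m^2 ≡ 75^2 = 5625 ≡ 32
m^4 ≡ 32^2 = 1024 ≡ 72
m^8 ≡ 72^2 = 5184 ≡ 67
m^16 ≡ 67^2 = 4489 ≡ 86
m^32 ≡ 86^2 = 7396 ≡ 18
m^64 ≡ 18^2 = 324 ≡ 86
77 = 64 + 8 + 4 + 1, so m^77 ≡ 86·67·72·75 ≡ 108 (mod 119)

108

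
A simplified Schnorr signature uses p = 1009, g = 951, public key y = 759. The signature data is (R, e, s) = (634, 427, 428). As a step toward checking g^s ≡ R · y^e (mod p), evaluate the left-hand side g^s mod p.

759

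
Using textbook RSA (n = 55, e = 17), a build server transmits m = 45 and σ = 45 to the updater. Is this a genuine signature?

σ^2 ≡ 45^2 = 2025 ≡ 45
σ^4 ≡ 45^2 = 2025 ≡ 45
σ^8 ≡ 45^2 = 2025 ≡ 45
σ^16 ≡ 45^2 = 2025 ≡ 45
17 = 16 + 1, so σ^17 ≡ 45·45 ≡ 45 (mod 55)
Since 45 equals the digest 45, verification succeeds.

genuine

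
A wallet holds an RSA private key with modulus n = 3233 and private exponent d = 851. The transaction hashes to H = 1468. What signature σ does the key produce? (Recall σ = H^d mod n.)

676

Squares mod 3233: H^1≡1468, H^2≡1846, H^4≡134, H^8≡1791, H^16≡545, H^32≡2822, H^64≡805, H^128≡1425, H^256≡301, H^512≡77
851 = 512 + 256 + 64 + 16 + 2 + 1, so H^851 ≡ 77·301·805·545·1846·1468 ≡ 676 (mod 3233)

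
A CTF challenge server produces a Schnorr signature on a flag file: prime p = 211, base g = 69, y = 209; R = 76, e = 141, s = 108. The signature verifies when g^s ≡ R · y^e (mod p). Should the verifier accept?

accept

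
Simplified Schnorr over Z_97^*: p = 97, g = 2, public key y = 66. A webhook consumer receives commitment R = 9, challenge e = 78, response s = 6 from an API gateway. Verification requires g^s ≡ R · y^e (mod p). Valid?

no

g^s mod p:
2^2 = 4
2^4 ≡ 4^2 = 16
6 = 4 + 2, so 2^6 ≡ 16·4 ≡ 64 (mod 97)
R · y^e mod p:
66^2 = 4356 ≡ 88
66^4 ≡ 88^2 = 7744 ≡ 81
66^8 ≡ 81^2 = 6561 ≡ 62
66^16 ≡ 62^2 = 3844 ≡ 61
66^32 ≡ 61^2 = 3721 ≡ 35
66^64 ≡ 35^2 = 1225 ≡ 61
78 = 64 + 8 + 4 + 2, so 66^78 ≡ 61·62·81·88 ≡ 50 (mod 97)
9·50 = 450 ≡ 62 (mod 97)
64 ≠ 62; the check fails.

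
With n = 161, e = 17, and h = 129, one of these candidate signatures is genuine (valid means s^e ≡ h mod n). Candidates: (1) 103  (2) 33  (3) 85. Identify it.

Candidate 1: Squares mod 161: 103^1≡103, 103^2≡144, 103^4≡128, 103^8≡123, 103^16≡156; 17 = 16 + 1, so 103^17 ≡ 156·103 ≡ 129 (mod 161)
  → matches h = 129
Candidate 2: Squares mod 161: 33^1≡33, 33^2≡123, 33^4≡156, 33^8≡25, 33^16≡142; 17 = 16 + 1, so 33^17 ≡ 142·33 ≡ 17 (mod 161)
Candidate 3: Squares mod 161: 85^1≡85, 85^2≡141, 85^4≡78, 85^8≡127, 85^16≡29; 17 = 16 + 1, so 85^17 ≡ 29·85 ≡ 50 (mod 161)

1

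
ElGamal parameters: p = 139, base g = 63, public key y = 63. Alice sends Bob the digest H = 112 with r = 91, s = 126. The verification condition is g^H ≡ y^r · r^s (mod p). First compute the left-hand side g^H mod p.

63^2 = 3969 ≡ 77
63^4 ≡ 77^2 = 5929 ≡ 91
63^8 ≡ 91^2 = 8281 ≡ 80
63^16 ≡ 80^2 = 6400 ≡ 6
63^32 ≡ 6^2 = 36
63^64 ≡ 36^2 = 1296 ≡ 45
112 = 64 + 32 + 16, so 63^112 ≡ 45·36·6 ≡ 129 (mod 139)

129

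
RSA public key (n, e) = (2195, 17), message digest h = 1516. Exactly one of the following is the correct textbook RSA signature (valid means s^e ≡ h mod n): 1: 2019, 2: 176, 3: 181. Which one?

2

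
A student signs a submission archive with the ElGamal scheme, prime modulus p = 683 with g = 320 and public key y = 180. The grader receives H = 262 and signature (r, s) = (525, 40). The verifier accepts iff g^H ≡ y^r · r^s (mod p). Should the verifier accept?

reject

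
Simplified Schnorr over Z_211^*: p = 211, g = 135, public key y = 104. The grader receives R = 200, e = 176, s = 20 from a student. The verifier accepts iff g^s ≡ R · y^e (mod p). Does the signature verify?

does not verify

g^s mod p:
Squares mod 211: 135^1≡135, 135^2≡79, 135^4≡122, 135^8≡114, 135^16≡125
20 = 16 + 4, so 135^20 ≡ 125·122 ≡ 58 (mod 211)
R · y^e mod p:
Squares mod 211: 104^1≡104, 104^2≡55, 104^4≡71, 104^8≡188, 104^16≡107, 104^32≡55, 104^64≡71, 104^128≡188
176 = 128 + 32 + 16, so 104^176 ≡ 188·55·107 ≡ 107 (mod 211)
200·107 = 21400 ≡ 89 (mod 211)
58 ≠ 89; the check fails.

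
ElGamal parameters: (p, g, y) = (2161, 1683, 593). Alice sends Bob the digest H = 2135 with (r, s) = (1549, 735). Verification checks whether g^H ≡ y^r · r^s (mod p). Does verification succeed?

Left side g^H mod p:
Squares mod 2161: 1683^1≡1683, 1683^2≡1579, 1683^4≡1608, 1683^8≡1108, 1683^16≡216, 1683^32≡1275, 1683^64≡553, 1683^128≡1108, 1683^256≡216, 1683^512≡1275, 1683^1024≡553, 1683^2048≡1108
2135 = 2048 + 64 + 16 + 4 + 2 + 1, so 1683^2135 ≡ 1108·553·216·1608·1579·1683 ≡ 157 (mod 2161)
Right side y^r · r^s mod p:
Squares mod 2161: 593^1≡593, 593^2≡1567, 593^4≡593, 593^8≡1567, 593^16≡593, 593^32≡1567, 593^64≡593, 593^128≡1567, 593^256≡593, 593^512≡1567, 593^1024≡593
1549 = 1024 + 512 + 8 + 4 + 1, so 593^1549 ≡ 593·1567·1567·593·593 ≡ 593 (mod 2161)
Squares mod 2161: 1549^1≡1549, 1549^2≡691, 1549^4≡2061, 1549^8≡1356, 1549^16≡1886, 1549^32≡2151, 1549^64≡100, 1549^128≡1356, 1549^256≡1886, 1549^512≡2151
735 = 512 + 128 + 64 + 16 + 8 + 4 + 2 + 1, so 1549^735 ≡ 2151·1356·100·1886·1356·2061·691·1549 ≡ 1826 (mod 2161)
593·1826 = 1082818 ≡ 157 (mod 2161)
157 ≡ 157 (mod 2161), so the signature is genuine.

passes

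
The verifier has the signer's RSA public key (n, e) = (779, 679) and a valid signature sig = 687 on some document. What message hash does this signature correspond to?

660

sig^2 ≡ 687^2 = 471969 ≡ 674
sig^4 ≡ 674^2 = 454276 ≡ 119
sig^8 ≡ 119^2 = 14161 ≡ 139
sig^16 ≡ 139^2 = 19321 ≡ 625
sig^32 ≡ 625^2 = 390625 ≡ 346
sig^64 ≡ 346^2 = 119716 ≡ 529
sig^128 ≡ 529^2 = 279841 ≡ 180
sig^256 ≡ 180^2 = 32400 ≡ 461
sig^512 ≡ 461^2 = 212521 ≡ 633
679 = 512 + 128 + 32 + 4 + 2 + 1, so sig^679 ≡ 633·180·346·119·674·687 ≡ 660 (mod 779)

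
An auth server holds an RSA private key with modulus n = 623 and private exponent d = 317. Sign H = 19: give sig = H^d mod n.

318

Squares mod 623: H^1≡19, H^2≡361, H^4≡114, H^8≡536, H^16≡93, H^32≡550, H^64≡345, H^128≡32, H^256≡401
317 = 256 + 32 + 16 + 8 + 4 + 1, so H^317 ≡ 401·550·93·536·114·19 ≡ 318 (mod 623)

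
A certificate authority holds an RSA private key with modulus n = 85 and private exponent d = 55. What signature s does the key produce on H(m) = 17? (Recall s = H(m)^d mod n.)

(H(m))^2 ≡ 17^2 = 289 ≡ 34
(H(m))^4 ≡ 34^2 = 1156 ≡ 51
(H(m))^8 ≡ 51^2 = 2601 ≡ 51
(H(m))^16 ≡ 51^2 = 2601 ≡ 51
(H(m))^32 ≡ 51^2 = 2601 ≡ 51
55 = 32 + 16 + 4 + 2 + 1, so (H(m))^55 ≡ 51·51·51·34·17 ≡ 68 (mod 85)

68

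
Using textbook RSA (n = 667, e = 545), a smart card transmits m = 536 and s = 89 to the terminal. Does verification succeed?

passes

s^2 ≡ 89^2 = 7921 ≡ 584
s^4 ≡ 584^2 = 341056 ≡ 219
s^8 ≡ 219^2 = 47961 ≡ 604
s^16 ≡ 604^2 = 364816 ≡ 634
s^32 ≡ 634^2 = 401956 ≡ 422
s^64 ≡ 422^2 = 178084 ≡ 662
s^128 ≡ 662^2 = 438244 ≡ 25
s^256 ≡ 25^2 = 625
s^512 ≡ 625^2 = 390625 ≡ 430
545 = 512 + 32 + 1, so s^545 ≡ 430·422·89 ≡ 536 (mod 667)
536 = m, so the signature checks out.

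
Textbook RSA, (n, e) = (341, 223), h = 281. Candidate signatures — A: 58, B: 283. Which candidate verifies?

B

Candidate A: 58^223 mod 341 = 60
Candidate B: 283^223 mod 341 = 281
  → matches h = 281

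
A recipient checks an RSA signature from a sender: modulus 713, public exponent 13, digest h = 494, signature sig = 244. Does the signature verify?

verifies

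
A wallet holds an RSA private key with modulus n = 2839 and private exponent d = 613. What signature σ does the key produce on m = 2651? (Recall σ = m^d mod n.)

1206

m^2 ≡ 2651^2 = 7027801 ≡ 1276
m^4 ≡ 1276^2 = 1628176 ≡ 1429
m^8 ≡ 1429^2 = 2042041 ≡ 800
m^16 ≡ 800^2 = 640000 ≡ 1225
m^32 ≡ 1225^2 = 1500625 ≡ 1633
m^64 ≡ 1633^2 = 2666689 ≡ 868
m^128 ≡ 868^2 = 753424 ≡ 1089
m^256 ≡ 1089^2 = 1185921 ≡ 2058
m^512 ≡ 2058^2 = 4235364 ≡ 2415
613 = 512 + 64 + 32 + 4 + 1, so m^613 ≡ 2415·868·1633·1429·2651 ≡ 1206 (mod 2839)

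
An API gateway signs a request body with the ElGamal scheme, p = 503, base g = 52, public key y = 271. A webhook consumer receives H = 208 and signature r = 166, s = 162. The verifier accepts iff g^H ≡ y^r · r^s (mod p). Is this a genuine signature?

Left side g^H mod p:
Squares mod 503: 52^1≡52, 52^2≡189, 52^4≡8, 52^8≡64, 52^16≡72, 52^32≡154, 52^64≡75, 52^128≡92
208 = 128 + 64 + 16, so 52^208 ≡ 92·75·72 ≡ 339 (mod 503)
Right side y^r · r^s mod p:
Squares mod 503: 271^1≡271, 271^2≡3, 271^4≡9, 271^8≡81, 271^16≡22, 271^32≡484, 271^64≡361, 271^128≡44
166 = 128 + 32 + 4 + 2, so 271^166 ≡ 44·484·9·3 ≡ 63 (mod 503)
Squares mod 503: 166^1≡166, 166^2≡394, 166^4≡312, 166^8≡265, 166^16≡308, 166^32≡300, 166^64≡466, 166^128≡363
162 = 128 + 32 + 2, so 166^162 ≡ 363·300·394 ≡ 197 (mod 503)
63·197 = 12411 ≡ 339 (mod 503)
339 ≡ 339 (mod 503), so the signature is genuine.

genuine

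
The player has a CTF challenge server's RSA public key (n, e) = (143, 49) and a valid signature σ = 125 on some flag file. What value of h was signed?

47

σ^2 ≡ 125^2 = 15625 ≡ 38
σ^4 ≡ 38^2 = 1444 ≡ 14
σ^8 ≡ 14^2 = 196 ≡ 53
σ^16 ≡ 53^2 = 2809 ≡ 92
σ^32 ≡ 92^2 = 8464 ≡ 27
49 = 32 + 16 + 1, so σ^49 ≡ 27·92·125 ≡ 47 (mod 143)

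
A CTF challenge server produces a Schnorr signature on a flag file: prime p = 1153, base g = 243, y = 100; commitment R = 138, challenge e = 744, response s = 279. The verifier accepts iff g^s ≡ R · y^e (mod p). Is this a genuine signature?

genuine

g^s mod p:
Squares mod 1153: 243^1≡243, 243^2≡246, 243^4≡560, 243^8≡1137, 243^16≡256, 243^32≡968, 243^64≡788, 243^128≡630, 243^256≡268
279 = 256 + 16 + 4 + 2 + 1, so 243^279 ≡ 268·256·560·246·243 ≡ 1110 (mod 1153)
R · y^e mod p:
Squares mod 1153: 100^1≡100, 100^2≡776, 100^4≡310, 100^8≡401, 100^16≡534, 100^32≡365, 100^64≡630, 100^128≡268, 100^256≡338, 100^512≡97
744 = 512 + 128 + 64 + 32 + 8, so 100^744 ≡ 97·268·630·365·401 ≡ 760 (mod 1153)
138·760 = 104880 ≡ 1110 (mod 1153)
1110 ≡ 1110 (mod 1153); signature holds.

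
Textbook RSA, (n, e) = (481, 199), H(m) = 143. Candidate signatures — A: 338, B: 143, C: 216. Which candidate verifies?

A

Candidate A: Squares mod 481: 338^1≡338, 338^2≡247, 338^4≡403, 338^8≡312, 338^16≡182, 338^32≡416, 338^64≡377, 338^128≡234; 199 = 128 + 64 + 4 + 2 + 1, so 338^199 ≡ 234·377·403·247·338 ≡ 143 (mod 481)
  → matches H(m) = 143
Candidate B: Squares mod 481: 143^1≡143, 143^2≡247, 143^4≡403, 143^8≡312, 143^16≡182, 143^32≡416, 143^64≡377, 143^128≡234; 199 = 128 + 64 + 4 + 2 + 1, so 143^199 ≡ 234·377·403·247·143 ≡ 338 (mod 481)
Candidate C: Squares mod 481: 216^1≡216, 216^2≡480, 216^4≡1, 216^8≡1, 216^16≡1, 216^32≡1, 216^64≡1, 216^128≡1; 199 = 128 + 64 + 4 + 2 + 1, so 216^199 ≡ 1·1·1·480·216 ≡ 265 (mod 481)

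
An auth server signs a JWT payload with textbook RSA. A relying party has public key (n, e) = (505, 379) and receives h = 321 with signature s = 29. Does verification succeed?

fails

Squares mod 505: s^1≡29, s^2≡336, s^4≡281, s^8≡181, s^16≡441, s^32≡56, s^64≡106, s^128≡126, s^256≡221
379 = 256 + 64 + 32 + 16 + 8 + 2 + 1, so s^379 ≡ 221·106·56·441·181·336·29 ≡ 184 (mod 505)
184 ≠ 321, so verification fails.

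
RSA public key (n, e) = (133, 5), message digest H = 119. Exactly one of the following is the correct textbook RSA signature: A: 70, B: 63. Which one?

B

Candidate A: 70^5 mod 133 = 14
Candidate B: 63^5 mod 133 = 119
  → matches H = 119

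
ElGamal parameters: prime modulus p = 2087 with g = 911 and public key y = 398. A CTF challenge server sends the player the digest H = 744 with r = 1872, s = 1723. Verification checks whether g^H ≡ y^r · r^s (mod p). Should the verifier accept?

Left side g^H mod p:
911^2 = 829921 ≡ 1382
911^4 ≡ 1382^2 = 1909924 ≡ 319
911^8 ≡ 319^2 = 101761 ≡ 1585
911^16 ≡ 1585^2 = 2512225 ≡ 1564
911^32 ≡ 1564^2 = 2446096 ≡ 132
911^64 ≡ 132^2 = 17424 ≡ 728
911^128 ≡ 728^2 = 529984 ≡ 1973
911^256 ≡ 1973^2 = 3892729 ≡ 474
911^512 ≡ 474^2 = 224676 ≡ 1367
744 = 512 + 128 + 64 + 32 + 8, so 911^744 ≡ 1367·1973·728·132·1585 ≡ 1302 (mod 2087)
Right side y^r · r^s mod p:
398^2 = 158404 ≡ 1879
398^4 ≡ 1879^2 = 3530641 ≡ 1524
398^8 ≡ 1524^2 = 2322576 ≡ 1832
398^16 ≡ 1832^2 = 3356224 ≡ 328
398^32 ≡ 328^2 = 107584 ≡ 1147
398^64 ≡ 1147^2 = 1315609 ≡ 799
398^128 ≡ 799^2 = 638401 ≡ 1866
398^256 ≡ 1866^2 = 3481956 ≡ 840
398^512 ≡ 840^2 = 705600 ≡ 194
398^1024 ≡ 194^2 = 37636 ≡ 70
1872 = 1024 + 512 + 256 + 64 + 16, so 398^1872 ≡ 70·194·840·799·328 ≡ 1765 (mod 2087)
1872^2 = 3504384 ≡ 311
1872^4 ≡ 311^2 = 96721 ≡ 719
1872^8 ≡ 719^2 = 516961 ≡ 1472
1872^16 ≡ 1472^2 = 2166784 ≡ 478
1872^32 ≡ 478^2 = 228484 ≡ 1001
1872^64 ≡ 1001^2 = 1002001 ≡ 241
1872^128 ≡ 241^2 = 58081 ≡ 1732
1872^256 ≡ 1732^2 = 2999824 ≡ 805
1872^512 ≡ 805^2 = 648025 ≡ 1055
1872^1024 ≡ 1055^2 = 1113025 ≡ 654
1723 = 1024 + 512 + 128 + 32 + 16 + 8 + 2 + 1, so 1872^1723 ≡ 654·1055·1732·1001·478·1472·311·1872 ≡ 1686 (mod 2087)
1765·1686 = 2975790 ≡ 1815 (mod 2087)
1302 ≠ 1815, so verification fails.

reject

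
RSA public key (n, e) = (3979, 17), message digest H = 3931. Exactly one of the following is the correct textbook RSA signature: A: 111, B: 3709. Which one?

A

Candidate A: 111^2 = 12321 ≡ 384; 111^4 ≡ 384^2 = 147456 ≡ 233; 111^8 ≡ 233^2 = 54289 ≡ 2562; 111^16 ≡ 2562^2 = 6563844 ≡ 2473; 17 = 16 + 1, so 111^17 ≡ 2473·111 ≡ 3931 (mod 3979)
  → matches H = 3931
Candidate B: 3709^2 = 13756681 ≡ 1278; 3709^4 ≡ 1278^2 = 1633284 ≡ 1894; 3709^8 ≡ 1894^2 = 3587236 ≡ 2157; 3709^16 ≡ 2157^2 = 4652649 ≡ 1198; 17 = 16 + 1, so 3709^17 ≡ 1198·3709 ≡ 2818 (mod 3979)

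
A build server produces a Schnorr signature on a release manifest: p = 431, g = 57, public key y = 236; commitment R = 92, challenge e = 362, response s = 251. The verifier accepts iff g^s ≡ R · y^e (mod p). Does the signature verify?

g^s mod p:
57^2 = 3249 ≡ 232
57^4 ≡ 232^2 = 53824 ≡ 380
57^8 ≡ 380^2 = 144400 ≡ 15
57^16 ≡ 15^2 = 225
57^32 ≡ 225^2 = 50625 ≡ 198
57^64 ≡ 198^2 = 39204 ≡ 414
57^128 ≡ 414^2 = 171396 ≡ 289
251 = 128 + 64 + 32 + 16 + 8 + 2 + 1, so 57^251 ≡ 289·414·198·225·15·232·57 ≡ 246 (mod 431)
R · y^e mod p:
236^2 = 55696 ≡ 97
236^4 ≡ 97^2 = 9409 ≡ 358
236^8 ≡ 358^2 = 128164 ≡ 157
236^16 ≡ 157^2 = 24649 ≡ 82
236^32 ≡ 82^2 = 6724 ≡ 259
236^64 ≡ 259^2 = 67081 ≡ 276
236^128 ≡ 276^2 = 76176 ≡ 320
236^256 ≡ 320^2 = 102400 ≡ 253
362 = 256 + 64 + 32 + 8 + 2, so 236^362 ≡ 253·276·259·157·97 ≡ 87 (mod 431)
92·87 = 8004 ≡ 246 (mod 431)
246 ≡ 246 (mod 431); signature holds.

verifies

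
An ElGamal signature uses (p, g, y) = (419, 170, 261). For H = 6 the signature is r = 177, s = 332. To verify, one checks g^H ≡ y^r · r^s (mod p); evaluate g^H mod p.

345

170^2 = 28900 ≡ 408
170^4 ≡ 408^2 = 166464 ≡ 121
6 = 4 + 2, so 170^6 ≡ 121·408 ≡ 345 (mod 419)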